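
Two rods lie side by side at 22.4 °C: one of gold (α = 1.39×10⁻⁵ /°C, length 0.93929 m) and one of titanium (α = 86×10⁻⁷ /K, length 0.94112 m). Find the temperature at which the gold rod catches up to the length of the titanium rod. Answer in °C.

T = 391.2 °C

Equal length when α₁L₁ΔT − α₂L₂ΔT = L₂ − L₁ = 1.83×10⁻³ m
α₁L₁ = 1.3056131×10⁻⁵, α₂L₂ = 8.093632×10⁻⁶ → Δ(αL) = 4.962499×10⁻⁶ m/K
ΔT = 1.83×10⁻³ / 4.962499×10⁻⁶ = 368.766 K, so T = 22.4 + 368.766 = 391.166 °C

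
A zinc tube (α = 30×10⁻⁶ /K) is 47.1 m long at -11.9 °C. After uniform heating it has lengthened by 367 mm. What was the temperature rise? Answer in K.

ΔL = αL₀ΔT ⇒ ΔT = ΔL / (αL₀)
ΔT = 367×10⁻³ m / (30×10⁻⁶ × 47.1 m) = 259.73 K

ΔT = 260 K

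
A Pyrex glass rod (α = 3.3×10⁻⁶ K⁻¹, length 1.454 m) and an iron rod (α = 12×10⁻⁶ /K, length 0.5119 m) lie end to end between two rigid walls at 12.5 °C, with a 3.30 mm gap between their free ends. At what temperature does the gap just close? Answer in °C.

α₁L₁ = 4.7982×10⁻⁶ m/K, α₂L₂ = 6.1428×10⁻⁶ m/K → total 1.0941×10⁻⁵ m/K
ΔT = g/(α₁L₁+α₂L₂) = 3.30×10⁻³ / 1.0941×10⁻⁵ = 301.62 K
T = 12.5 + 301.62 = 314.12 °C

T = 314 °C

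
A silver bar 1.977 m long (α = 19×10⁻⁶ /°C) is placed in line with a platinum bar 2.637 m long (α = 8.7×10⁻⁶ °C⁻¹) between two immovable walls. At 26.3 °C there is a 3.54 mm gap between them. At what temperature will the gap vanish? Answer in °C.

Gap closes when ΔL₁ + ΔL₂ = 3.54 mm = 3.54×10⁻³ m
(α₁L₁ + α₂L₂)ΔT = g
α₁L₁ + α₂L₂ = 19×10⁻⁶×1.977 + 8.7×10⁻⁶×2.637 = 6.05049×10⁻⁵ m/K
ΔT = 3.54×10⁻³ / 6.05049×10⁻⁵ = 58.508 K
T = 26.3 + 58.508 = 84.808 °C

T = 84.8 °C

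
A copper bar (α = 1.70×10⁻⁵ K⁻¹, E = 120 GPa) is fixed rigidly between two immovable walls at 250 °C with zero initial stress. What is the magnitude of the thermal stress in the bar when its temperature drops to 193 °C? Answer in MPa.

σ = 116 MPa

Fully constrained: the free strain ε = αΔT is blocked, so σ = Eε = EαΔT.
|ΔT| = 57 K
σ = 120×10⁹ × 1.70×10⁻⁵ × 57 = 1.16×10⁸ Pa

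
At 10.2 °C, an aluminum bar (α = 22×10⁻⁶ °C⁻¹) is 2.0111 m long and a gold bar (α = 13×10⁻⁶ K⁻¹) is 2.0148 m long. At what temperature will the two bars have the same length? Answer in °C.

Equal length when α₁L₁ΔT − α₂L₂ΔT = L₂ − L₁ = 3.70×10⁻³ m
α₁L₁ = 4.42442×10⁻⁵, α₂L₂ = 2.61924×10⁻⁵ → Δ(αL) = 1.80518×10⁻⁵ m/K
ΔT = 3.70×10⁻³ / 1.80518×10⁻⁵ = 204.966 K, so T = 10.2 + 204.966 = 215.166 °C

T = 215.2 °C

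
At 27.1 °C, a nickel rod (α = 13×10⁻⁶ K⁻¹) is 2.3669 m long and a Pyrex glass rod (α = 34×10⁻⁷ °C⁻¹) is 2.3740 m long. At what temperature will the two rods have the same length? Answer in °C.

T = 339.9 °C

Equal length when α₁L₁ΔT − α₂L₂ΔT = L₂ − L₁ = 7.10×10⁻³ m
α₁L₁ = 3.07697×10⁻⁵, α₂L₂ = 8.0716×10⁻⁶ → Δ(αL) = 2.26981×10⁻⁵ m/K
ΔT = 7.10×10⁻³ / 2.26981×10⁻⁵ = 312.802 K, so T = 27.1 + 312.802 = 339.902 °C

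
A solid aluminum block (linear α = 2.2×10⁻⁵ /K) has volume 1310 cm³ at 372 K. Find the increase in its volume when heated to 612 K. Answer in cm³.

Isotropic solid: β ≈ 3α = 6.6×10⁻⁵ /K; ΔT = 240 K
ΔV = 3αV₀ΔT = 3(2.2×10⁻⁵)(1310)(240) = 20.8 cm³

ΔV = 20.8 cm³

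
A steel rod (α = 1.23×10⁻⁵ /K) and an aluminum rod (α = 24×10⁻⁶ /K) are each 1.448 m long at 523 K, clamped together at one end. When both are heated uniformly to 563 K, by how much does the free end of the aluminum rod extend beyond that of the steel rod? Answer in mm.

ΔT = 40 K
steel: ΔL = 1.23×10⁻⁵ × 1.448 m × 40 = 7.1242×10⁻⁴ m = 0.71242 mm
aluminum: ΔL = 24×10⁻⁶ × 1.448 m × 40 = 1.3901×10⁻³ m = 1.3901 mm
difference = 1.3901 − 0.71242 = 0.67768 mm

0.678 mm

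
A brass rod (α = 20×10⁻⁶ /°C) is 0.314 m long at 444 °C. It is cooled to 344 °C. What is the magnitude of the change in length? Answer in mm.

ΔL = 0.628 mm

|ΔT| = |344 − 444| = 100 K
ΔL = αL₀ΔT = (20×10⁻⁶)(0.314)(100) = 6.28×10⁻⁴ m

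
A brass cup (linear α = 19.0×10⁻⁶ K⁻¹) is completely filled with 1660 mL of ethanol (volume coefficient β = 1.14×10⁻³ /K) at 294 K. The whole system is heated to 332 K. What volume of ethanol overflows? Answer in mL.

The cup also expands: β_container ≈ 3α = 5.7×10⁻⁵ /K
Net overflow = V₀(β_liq − 3α_cont)ΔT
β − 3α = 1.14×10⁻³ − 5.7×10⁻⁵ = 1.083×10⁻³ /K; ΔT = 38 K
ΔV = 1660 × 1.083×10⁻³ × 38 = 68.3 mL

68.3 mL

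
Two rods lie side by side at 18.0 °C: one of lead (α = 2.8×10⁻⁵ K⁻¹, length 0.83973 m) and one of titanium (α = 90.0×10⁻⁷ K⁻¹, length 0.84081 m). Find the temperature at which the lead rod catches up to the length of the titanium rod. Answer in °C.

L₁(1 + α₁ΔT) = L₂(1 + α₂ΔT) ⇒ ΔT = (L₂ − L₁)/(α₁L₁ − α₂L₂)
L₂ − L₁ = 0.84081 − 0.83973 = 1.08×10⁻³ m
α₁L₁ − α₂L₂ = 2.8×10⁻⁵×0.83973 − 90.0×10⁻⁷×0.84081 = 1.594515×10⁻⁵ m/K
ΔT = 1.08×10⁻³ / 1.594515×10⁻⁵ = 67.7322 K
T = 18.0 + 67.7322 = 85.7322 °C

T = 85.73 °C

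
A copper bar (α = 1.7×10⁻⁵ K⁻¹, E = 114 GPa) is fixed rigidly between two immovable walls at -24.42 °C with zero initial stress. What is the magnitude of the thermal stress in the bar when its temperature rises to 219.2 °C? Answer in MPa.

Fully constrained: the free strain ε = αΔT is blocked, so σ = Eε = EαΔT.
|ΔT| = 243.62 K
σ = 114×10⁹ × 1.7×10⁻⁵ × 243.62 = 4.72×10⁸ Pa

σ = 472 MPa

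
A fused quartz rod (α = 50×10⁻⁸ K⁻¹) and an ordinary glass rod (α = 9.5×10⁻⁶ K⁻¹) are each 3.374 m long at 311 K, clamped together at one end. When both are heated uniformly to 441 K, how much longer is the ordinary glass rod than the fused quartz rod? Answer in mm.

3.95 mm

ΔT = 130 K
fused quartz: ΔL = 50×10⁻⁸ × 3.374 m × 130 = 2.1931×10⁻⁴ m = 0.21931 mm
ordinary glass: ΔL = 9.5×10⁻⁶ × 3.374 m × 130 = 4.1669×10⁻³ m = 4.1669 mm
difference = 4.1669 − 0.21931 = 3.94759 mm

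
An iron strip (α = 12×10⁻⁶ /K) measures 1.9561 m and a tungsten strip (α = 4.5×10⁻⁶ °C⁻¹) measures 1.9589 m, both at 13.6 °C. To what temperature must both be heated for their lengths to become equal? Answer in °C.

T = 204.6 °C

L₁(1 + α₁ΔT) = L₂(1 + α₂ΔT) ⇒ ΔT = (L₂ − L₁)/(α₁L₁ − α₂L₂)
L₂ − L₁ = 1.9589 − 1.9561 = 2.80×10⁻³ m
α₁L₁ − α₂L₂ = 12×10⁻⁶×1.9561 − 4.5×10⁻⁶×1.9589 = 1.465815×10⁻⁵ m/K
ΔT = 2.80×10⁻³ / 1.465815×10⁻⁵ = 191.020 K
T = 13.6 + 191.020 = 204.620 °C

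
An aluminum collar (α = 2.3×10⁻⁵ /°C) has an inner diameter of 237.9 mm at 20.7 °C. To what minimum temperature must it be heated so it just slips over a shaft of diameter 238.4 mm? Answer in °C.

Required Δd = 238.4 − 237.9 = 0.5 mm
Δd = αd₀ΔT ⇒ ΔT = Δd/(αd₀) = 0.5 / (2.3×10⁻⁵ × 237.9) = 91.38 K
T_min = 20.7 + 91.38 = 112.08 °C

T = 112 °C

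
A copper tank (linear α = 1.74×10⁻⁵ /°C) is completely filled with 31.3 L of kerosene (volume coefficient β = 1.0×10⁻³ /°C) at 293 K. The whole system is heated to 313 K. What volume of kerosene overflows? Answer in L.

0.593 L

The tank also expands: β_container ≈ 3α = 5.22×10⁻⁵ /K
Net overflow = V₀(β_liq − 3α_cont)ΔT
β − 3α = 1.00×10⁻³ − 5.22×10⁻⁵ = 9.478×10⁻⁴ /K; ΔT = 20 K
ΔV = 31.3 × 9.478×10⁻⁴ × 20 = 0.593 L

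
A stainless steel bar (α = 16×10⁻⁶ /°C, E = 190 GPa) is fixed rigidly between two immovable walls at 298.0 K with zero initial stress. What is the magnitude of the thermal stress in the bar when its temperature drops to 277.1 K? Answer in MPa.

Fully constrained: the free strain ε = αΔT is blocked, so σ = Eε = EαΔT.
|ΔT| = 20.9 K
σ = 190×10⁹ × 16×10⁻⁶ × 20.9 = 6.35×10⁷ Pa

σ = 63.5 MPa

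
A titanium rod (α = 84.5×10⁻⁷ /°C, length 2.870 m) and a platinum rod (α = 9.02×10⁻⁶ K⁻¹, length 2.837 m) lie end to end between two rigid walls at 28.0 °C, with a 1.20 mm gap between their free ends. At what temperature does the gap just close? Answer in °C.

T = 52.1 °C

Gap closes when ΔL₁ + ΔL₂ = 1.20 mm = 1.20×10⁻³ m
(α₁L₁ + α₂L₂)ΔT = g
α₁L₁ + α₂L₂ = 84.5×10⁻⁷×2.870 + 9.02×10⁻⁶×2.837 = 4.984124×10⁻⁵ m/K
ΔT = 1.20×10⁻³ / 4.984124×10⁻⁵ = 24.076 K
T = 28.0 + 24.076 = 52.076 °C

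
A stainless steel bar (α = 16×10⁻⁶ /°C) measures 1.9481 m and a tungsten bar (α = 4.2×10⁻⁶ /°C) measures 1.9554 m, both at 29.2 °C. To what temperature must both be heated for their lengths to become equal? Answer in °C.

L₁(1 + α₁ΔT) = L₂(1 + α₂ΔT) ⇒ ΔT = (L₂ − L₁)/(α₁L₁ − α₂L₂)
L₂ − L₁ = 1.9554 − 1.9481 = 7.30×10⁻³ m
α₁L₁ − α₂L₂ = 16×10⁻⁶×1.9481 − 4.2×10⁻⁶×1.9554 = 2.295692×10⁻⁵ m/K
ΔT = 7.30×10⁻³ / 2.295692×10⁻⁵ = 317.987 K
T = 29.2 + 317.987 = 347.187 °C

T = 347.2 °C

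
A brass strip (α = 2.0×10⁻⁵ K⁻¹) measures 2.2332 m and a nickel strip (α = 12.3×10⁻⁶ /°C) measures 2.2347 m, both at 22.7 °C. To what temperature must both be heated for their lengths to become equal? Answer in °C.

T = 110.0 °C

Equal length when α₁L₁ΔT − α₂L₂ΔT = L₂ − L₁ = 1.50×10⁻³ m
α₁L₁ = 4.4664×10⁻⁵, α₂L₂ = 2.748681×10⁻⁵ → Δ(αL) = 1.717719×10⁻⁵ m/K
ΔT = 1.50×10⁻³ / 1.717719×10⁻⁵ = 87.325 K, so T = 22.7 + 87.325 = 110.025 °C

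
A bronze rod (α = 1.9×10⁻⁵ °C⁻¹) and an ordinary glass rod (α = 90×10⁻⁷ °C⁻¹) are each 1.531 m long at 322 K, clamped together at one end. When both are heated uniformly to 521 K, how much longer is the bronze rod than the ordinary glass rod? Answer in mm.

ΔT = 199 K
bronze: ΔL = 1.9×10⁻⁵ × 1.531 m × 199 = 5.7887×10⁻³ m = 5.7887 mm
ordinary glass: ΔL = 90×10⁻⁷ × 1.531 m × 199 = 2.7420×10⁻³ m = 2.7420 mm
difference = 5.7887 − 2.7420 = 3.0467 mm

3.05 mm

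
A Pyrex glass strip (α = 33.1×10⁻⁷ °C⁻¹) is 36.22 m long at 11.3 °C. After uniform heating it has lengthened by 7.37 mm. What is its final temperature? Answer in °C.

ΔL = αL₀ΔT ⇒ ΔT = ΔL / (αL₀)
ΔT = 7.37×10⁻³ m / (33.1×10⁻⁷ × 36.22 m) = 61.474 K
T = 11.3 + 61.474 = 72.774 °C

T = 72.8 °C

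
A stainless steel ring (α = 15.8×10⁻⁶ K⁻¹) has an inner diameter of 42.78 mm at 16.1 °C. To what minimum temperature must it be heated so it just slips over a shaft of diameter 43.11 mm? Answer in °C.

T = 504 °C

Required Δd = 43.11 − 42.78 = 0.33 mm
Δd = αd₀ΔT ⇒ ΔT = Δd/(αd₀) = 0.33 / (15.8×10⁻⁶ × 42.78) = 488.22 K
T_min = 16.1 + 488.22 = 504.32 °C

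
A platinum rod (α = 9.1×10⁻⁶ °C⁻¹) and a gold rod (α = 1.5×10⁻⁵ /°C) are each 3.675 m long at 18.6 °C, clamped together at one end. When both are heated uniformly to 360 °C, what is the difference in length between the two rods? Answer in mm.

ΔT = 341.4 K
platinum: ΔL = 9.1×10⁻⁶ × 3.675 m × 341.4 = 1.1417×10⁻² m = 11.417 mm
gold: ΔL = 1.5×10⁻⁵ × 3.675 m × 341.4 = 1.8820×10⁻² m = 18.820 mm
difference = 18.820 − 11.417 = 7.403 mm

7.40 mm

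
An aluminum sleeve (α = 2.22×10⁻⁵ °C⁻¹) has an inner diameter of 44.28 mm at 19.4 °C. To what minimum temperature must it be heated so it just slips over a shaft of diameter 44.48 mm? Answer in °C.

T = 223 °C

Required Δd = 44.48 − 44.28 = 0.20 mm
Δd = αd₀ΔT ⇒ ΔT = Δd/(αd₀) = 0.20 / (2.22×10⁻⁵ × 44.28) = 203.46 K
T_min = 19.4 + 203.46 = 222.86 °C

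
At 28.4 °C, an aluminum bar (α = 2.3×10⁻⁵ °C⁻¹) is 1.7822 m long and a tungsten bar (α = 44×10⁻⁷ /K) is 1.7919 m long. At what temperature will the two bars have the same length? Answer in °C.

Equal length when α₁L₁ΔT − α₂L₂ΔT = L₂ − L₁ = 9.70×10⁻³ m
α₁L₁ = 4.09906×10⁻⁵, α₂L₂ = 7.88436×10⁻⁶ → Δ(αL) = 3.310624×10⁻⁵ m/K
ΔT = 9.70×10⁻³ / 3.310624×10⁻⁵ = 292.996 K, so T = 28.4 + 292.996 = 321.396 °C

T = 321.4 °C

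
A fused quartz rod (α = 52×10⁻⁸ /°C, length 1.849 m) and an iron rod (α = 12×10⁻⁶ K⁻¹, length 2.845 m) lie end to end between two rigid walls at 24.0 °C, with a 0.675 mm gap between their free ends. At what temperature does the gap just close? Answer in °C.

T = 43.2 °C

α₁L₁ = 9.6148×10⁻⁷ m/K, α₂L₂ = 3.414×10⁻⁵ m/K → total 3.510148×10⁻⁵ m/K
ΔT = g/(α₁L₁+α₂L₂) = 6.75×10⁻⁴ / 3.510148×10⁻⁵ = 19.230 K
T = 24.0 + 19.230 = 43.230 °C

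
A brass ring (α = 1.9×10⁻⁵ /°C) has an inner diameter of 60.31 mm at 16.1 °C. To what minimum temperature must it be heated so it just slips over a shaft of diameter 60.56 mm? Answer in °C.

Required Δd = 60.56 − 60.31 = 0.25 mm
Δd = αd₀ΔT ⇒ ΔT = Δd/(αd₀) = 0.25 / (1.9×10⁻⁵ × 60.31) = 218.17 K
T_min = 16.1 + 218.17 = 234.27 °C

T = 234 °C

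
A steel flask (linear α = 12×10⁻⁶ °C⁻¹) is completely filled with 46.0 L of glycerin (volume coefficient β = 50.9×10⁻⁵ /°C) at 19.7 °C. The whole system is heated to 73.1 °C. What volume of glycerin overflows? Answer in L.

The flask also expands: β_container ≈ 3α = 3.6×10⁻⁵ /K
Net overflow = V₀(β_liq − 3α_cont)ΔT
β − 3α = 5.09×10⁻⁴ − 3.6×10⁻⁵ = 4.73×10⁻⁴ /K; ΔT = 53.4 K
ΔV = 46.0 × 4.73×10⁻⁴ × 53.4 = 1.16 L

1.16 L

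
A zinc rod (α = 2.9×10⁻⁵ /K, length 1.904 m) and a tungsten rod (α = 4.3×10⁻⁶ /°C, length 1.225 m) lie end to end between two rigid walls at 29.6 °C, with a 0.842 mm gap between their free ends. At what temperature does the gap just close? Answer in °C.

Gap closes when ΔL₁ + ΔL₂ = 0.842 mm = 8.42×10⁻⁴ m
(α₁L₁ + α₂L₂)ΔT = g
α₁L₁ + α₂L₂ = 2.9×10⁻⁵×1.904 + 4.3×10⁻⁶×1.225 = 6.04835×10⁻⁵ m/K
ΔT = 8.42×10⁻⁴ / 6.04835×10⁻⁵ = 13.921 K
T = 29.6 + 13.921 = 43.521 °C

T = 43.5 °C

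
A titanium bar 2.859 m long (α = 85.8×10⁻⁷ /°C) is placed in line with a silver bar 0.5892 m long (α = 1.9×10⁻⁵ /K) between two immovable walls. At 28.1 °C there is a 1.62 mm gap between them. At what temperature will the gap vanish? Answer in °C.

α₁L₁ = 2.453022×10⁻⁵ m/K, α₂L₂ = 1.11948×10⁻⁵ m/K → total 3.572502×10⁻⁵ m/K
ΔT = g/(α₁L₁+α₂L₂) = 1.62×10⁻³ / 3.572502×10⁻⁵ = 45.346 K
T = 28.1 + 45.346 = 73.446 °C

T = 73.4 °C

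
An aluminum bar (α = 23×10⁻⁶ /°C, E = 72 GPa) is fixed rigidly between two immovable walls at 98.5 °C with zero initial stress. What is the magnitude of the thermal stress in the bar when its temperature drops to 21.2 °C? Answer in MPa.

σ = 128 MPa

Fully constrained: the free strain ε = αΔT is blocked, so σ = Eε = EαΔT.
|ΔT| = 77.3 K
σ = 72.0×10⁹ × 23×10⁻⁶ × 77.3 = 1.28×10⁸ Pa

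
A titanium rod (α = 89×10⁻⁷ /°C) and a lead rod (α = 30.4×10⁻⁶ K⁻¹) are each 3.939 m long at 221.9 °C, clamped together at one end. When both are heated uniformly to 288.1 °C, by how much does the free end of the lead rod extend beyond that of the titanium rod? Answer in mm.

5.61 mm

ΔT = 66.2 K
titanium: ΔL = 89×10⁻⁷ × 3.939 m × 66.2 = 2.3208×10⁻³ m = 2.3208 mm
lead: ΔL = 30.4×10⁻⁶ × 3.939 m × 66.2 = 7.9272×10⁻³ m = 7.9272 mm
difference = 7.9272 − 2.3208 = 5.6064 mm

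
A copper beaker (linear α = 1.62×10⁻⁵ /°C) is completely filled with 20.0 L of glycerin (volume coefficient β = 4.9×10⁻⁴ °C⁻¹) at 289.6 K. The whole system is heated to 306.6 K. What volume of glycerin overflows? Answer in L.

0.150 L

The beaker also expands: β_container ≈ 3α = 4.86×10⁻⁵ /K
Net overflow = V₀(β_liq − 3α_cont)ΔT
β − 3α = 4.90×10⁻⁴ − 4.86×10⁻⁵ = 4.414×10⁻⁴ /K; ΔT = 17.0 K
ΔV = 20.0 × 4.414×10⁻⁴ × 17.0 = 0.150 L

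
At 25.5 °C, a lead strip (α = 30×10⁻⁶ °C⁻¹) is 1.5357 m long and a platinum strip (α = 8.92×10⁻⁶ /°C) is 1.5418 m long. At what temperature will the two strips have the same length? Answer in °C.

T = 214.2 °C

L₁(1 + α₁ΔT) = L₂(1 + α₂ΔT) ⇒ ΔT = (L₂ − L₁)/(α₁L₁ − α₂L₂)
L₂ − L₁ = 1.5418 − 1.5357 = 6.10×10⁻³ m
α₁L₁ − α₂L₂ = 30×10⁻⁶×1.5357 − 8.92×10⁻⁶×1.5418 = 3.2318144×10⁻⁵ m/K
ΔT = 6.10×10⁻³ / 3.2318144×10⁻⁵ = 188.748 K
T = 25.5 + 188.748 = 214.248 °C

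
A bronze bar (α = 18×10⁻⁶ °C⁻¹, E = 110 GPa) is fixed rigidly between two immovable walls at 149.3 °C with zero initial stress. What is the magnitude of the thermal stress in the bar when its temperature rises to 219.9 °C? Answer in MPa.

Fully constrained: the free strain ε = αΔT is blocked, so σ = Eε = EαΔT.
|ΔT| = 70.6 K
σ = 110×10⁹ × 18×10⁻⁶ × 70.6 = 1.40×10⁸ Pa

σ = 140 MPa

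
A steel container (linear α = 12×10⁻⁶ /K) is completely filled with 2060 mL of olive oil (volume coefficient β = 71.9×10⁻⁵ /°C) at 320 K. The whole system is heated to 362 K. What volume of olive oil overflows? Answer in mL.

The container also expands: β_container ≈ 3α = 3.6×10⁻⁵ /K
Net overflow = V₀(β_liq − 3α_cont)ΔT
β − 3α = 7.19×10⁻⁴ − 3.6×10⁻⁵ = 6.83×10⁻⁴ /K; ΔT = 42 K
ΔV = 2060 × 6.83×10⁻⁴ × 42 = 59.1 mL

59.1 mL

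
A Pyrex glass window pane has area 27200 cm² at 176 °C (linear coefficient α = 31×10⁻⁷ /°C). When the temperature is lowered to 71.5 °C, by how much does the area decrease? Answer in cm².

ΔA = 17.6 cm²

Area coefficient ≈ 2α; |ΔT| = 104.5 K
ΔA = 2αA₀ΔT = 2(31×10⁻⁷)(27200)(104.5) = 17.6 cm²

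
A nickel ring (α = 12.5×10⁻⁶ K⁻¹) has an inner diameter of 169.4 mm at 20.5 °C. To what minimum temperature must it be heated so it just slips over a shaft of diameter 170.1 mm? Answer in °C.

T = 351 °C

Required Δd = 170.1 − 169.4 = 0.7 mm
Δd = αd₀ΔT ⇒ ΔT = Δd/(αd₀) = 0.7 / (12.5×10⁻⁶ × 169.4) = 330.58 K
T_min = 20.5 + 330.58 = 351.08 °C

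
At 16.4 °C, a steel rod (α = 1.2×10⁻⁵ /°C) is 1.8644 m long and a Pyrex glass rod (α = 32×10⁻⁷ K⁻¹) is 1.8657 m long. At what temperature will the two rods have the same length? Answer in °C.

T = 95.66 °C

L₁(1 + α₁ΔT) = L₂(1 + α₂ΔT) ⇒ ΔT = (L₂ − L₁)/(α₁L₁ − α₂L₂)
L₂ − L₁ = 1.8657 − 1.8644 = 1.30×10⁻³ m
α₁L₁ − α₂L₂ = 1.2×10⁻⁵×1.8644 − 32×10⁻⁷×1.8657 = 1.640256×10⁻⁵ m/K
ΔT = 1.30×10⁻³ / 1.640256×10⁻⁵ = 79.2559 K
T = 16.4 + 79.2559 = 95.6559 °C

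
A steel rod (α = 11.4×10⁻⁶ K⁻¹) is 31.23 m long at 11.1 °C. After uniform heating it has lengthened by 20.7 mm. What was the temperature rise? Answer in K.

ΔT = 58.1 K

ΔL = αL₀ΔT ⇒ ΔT = ΔL / (αL₀)
ΔT = 20.7×10⁻³ m / (11.4×10⁻⁶ × 31.23 m) = 58.142 K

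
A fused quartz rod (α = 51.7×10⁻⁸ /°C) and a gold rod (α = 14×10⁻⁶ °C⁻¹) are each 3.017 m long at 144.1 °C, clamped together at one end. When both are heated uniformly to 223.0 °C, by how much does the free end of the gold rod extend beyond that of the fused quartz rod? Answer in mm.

ΔT = 78.9 K
fused quartz: ΔL = 51.7×10⁻⁸ × 3.017 m × 78.9 = 1.2307×10⁻⁴ m = 0.12307 mm
gold: ΔL = 14×10⁻⁶ × 3.017 m × 78.9 = 3.3326×10⁻³ m = 3.3326 mm
difference = 3.3326 − 0.12307 = 3.20953 mm

3.21 mm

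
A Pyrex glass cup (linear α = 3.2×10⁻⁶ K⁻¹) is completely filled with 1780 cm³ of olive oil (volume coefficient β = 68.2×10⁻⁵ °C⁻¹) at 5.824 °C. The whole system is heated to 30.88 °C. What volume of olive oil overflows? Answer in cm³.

30.0 cm³

The cup also expands: β_container ≈ 3α = 9.6×10⁻⁶ /K
Net overflow = V₀(β_liq − 3α_cont)ΔT
β − 3α = 6.82×10⁻⁴ − 9.6×10⁻⁶ = 6.724×10⁻⁴ /K; ΔT = 25.056 K
ΔV = 1780 × 6.724×10⁻⁴ × 25.056 = 30.0 cm³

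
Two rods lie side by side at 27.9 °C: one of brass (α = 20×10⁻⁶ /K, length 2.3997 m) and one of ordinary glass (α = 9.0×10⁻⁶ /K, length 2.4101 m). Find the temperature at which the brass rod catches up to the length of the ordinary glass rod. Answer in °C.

L₁(1 + α₁ΔT) = L₂(1 + α₂ΔT) ⇒ ΔT = (L₂ − L₁)/(α₁L₁ − α₂L₂)
L₂ − L₁ = 2.4101 − 2.3997 = 1.04×10⁻² m
α₁L₁ − α₂L₂ = 20×10⁻⁶×2.3997 − 9.0×10⁻⁶×2.4101 = 2.63031×10⁻⁵ m/K
ΔT = 1.04×10⁻² / 2.63031×10⁻⁵ = 395.391 K
T = 27.9 + 395.391 = 423.291 °C

T = 423.3 °C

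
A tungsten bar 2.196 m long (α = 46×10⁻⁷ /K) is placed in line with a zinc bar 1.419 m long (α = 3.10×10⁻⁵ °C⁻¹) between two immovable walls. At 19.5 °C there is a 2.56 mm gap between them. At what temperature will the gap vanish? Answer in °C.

T = 66.8 °C

Gap closes when ΔL₁ + ΔL₂ = 2.56 mm = 2.56×10⁻³ m
(α₁L₁ + α₂L₂)ΔT = g
α₁L₁ + α₂L₂ = 46×10⁻⁷×2.196 + 3.10×10⁻⁵×1.419 = 5.40906×10⁻⁵ m/K
ΔT = 2.56×10⁻³ / 5.40906×10⁻⁵ = 47.328 K
T = 19.5 + 47.328 = 66.828 °C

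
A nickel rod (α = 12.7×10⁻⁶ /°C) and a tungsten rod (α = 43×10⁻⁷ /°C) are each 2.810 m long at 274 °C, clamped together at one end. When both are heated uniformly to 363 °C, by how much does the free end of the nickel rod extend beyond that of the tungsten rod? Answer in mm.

ΔT = 89 K
nickel: ΔL = 12.7×10⁻⁶ × 2.810 m × 89 = 3.1761×10⁻³ m = 3.1761 mm
tungsten: ΔL = 43×10⁻⁷ × 2.810 m × 89 = 1.0754×10⁻³ m = 1.0754 mm
difference = 3.1761 − 1.0754 = 2.1007 mm

2.10 mm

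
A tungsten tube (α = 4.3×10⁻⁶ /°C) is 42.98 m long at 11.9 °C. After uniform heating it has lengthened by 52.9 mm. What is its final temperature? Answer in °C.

T = 298 °C

ΔL = αL₀ΔT ⇒ ΔT = ΔL / (αL₀)
ΔT = 52.9×10⁻³ m / (4.3×10⁻⁶ × 42.98 m) = 286.23 K
T = 11.9 + 286.23 = 298.13 °C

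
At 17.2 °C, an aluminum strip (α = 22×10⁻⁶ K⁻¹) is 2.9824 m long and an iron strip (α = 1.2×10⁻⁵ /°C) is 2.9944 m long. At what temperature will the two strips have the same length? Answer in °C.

T = 421.5 °C

L₁(1 + α₁ΔT) = L₂(1 + α₂ΔT) ⇒ ΔT = (L₂ − L₁)/(α₁L₁ − α₂L₂)
L₂ − L₁ = 2.9944 − 2.9824 = 1.20×10⁻² m
α₁L₁ − α₂L₂ = 22×10⁻⁶×2.9824 − 1.2×10⁻⁵×2.9944 = 2.968×10⁻⁵ m/K
ΔT = 1.20×10⁻² / 2.968×10⁻⁵ = 404.313 K
T = 17.2 + 404.313 = 421.513 °C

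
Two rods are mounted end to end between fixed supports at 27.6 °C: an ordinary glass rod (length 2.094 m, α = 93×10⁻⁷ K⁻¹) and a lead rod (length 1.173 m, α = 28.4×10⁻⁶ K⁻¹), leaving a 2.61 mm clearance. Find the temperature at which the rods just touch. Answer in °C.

α₁L₁ = 1.94742×10⁻⁵ m/K, α₂L₂ = 3.33132×10⁻⁵ m/K → total 5.27874×10⁻⁵ m/K
ΔT = g/(α₁L₁+α₂L₂) = 2.61×10⁻³ / 5.27874×10⁻⁵ = 49.444 K
T = 27.6 + 49.444 = 77.044 °C

T = 77.0 °C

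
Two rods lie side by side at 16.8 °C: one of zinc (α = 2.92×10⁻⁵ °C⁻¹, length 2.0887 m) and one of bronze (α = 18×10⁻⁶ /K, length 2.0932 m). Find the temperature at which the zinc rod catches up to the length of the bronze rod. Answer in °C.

Equal length when α₁L₁ΔT − α₂L₂ΔT = L₂ − L₁ = 4.50×10⁻³ m
α₁L₁ = 6.099004×10⁻⁵, α₂L₂ = 3.76776×10⁻⁵ → Δ(αL) = 2.331244×10⁻⁵ m/K
ΔT = 4.50×10⁻³ / 2.331244×10⁻⁵ = 193.030 K, so T = 16.8 + 193.030 = 209.830 °C

T = 209.8 °C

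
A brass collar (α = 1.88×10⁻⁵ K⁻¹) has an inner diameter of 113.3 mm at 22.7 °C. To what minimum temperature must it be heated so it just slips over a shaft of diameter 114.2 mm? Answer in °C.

T = 445 °C

Required Δd = 114.2 − 113.3 = 0.9 mm
Δd = αd₀ΔT ⇒ ΔT = Δd/(αd₀) = 0.9 / (1.88×10⁻⁵ × 113.3) = 422.53 K
T_min = 22.7 + 422.53 = 445.23 °C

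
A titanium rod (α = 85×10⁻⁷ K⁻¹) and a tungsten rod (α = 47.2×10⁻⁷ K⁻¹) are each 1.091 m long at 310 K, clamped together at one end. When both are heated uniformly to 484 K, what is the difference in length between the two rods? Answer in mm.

ΔT = 174 K
titanium: ΔL = 85×10⁻⁷ × 1.091 m × 174 = 1.6136×10⁻³ m = 1.6136 mm
tungsten: ΔL = 47.2×10⁻⁷ × 1.091 m × 174 = 8.9602×10⁻⁴ m = 0.89602 mm
difference = 1.6136 − 0.89602 = 0.71758 mm

0.718 mm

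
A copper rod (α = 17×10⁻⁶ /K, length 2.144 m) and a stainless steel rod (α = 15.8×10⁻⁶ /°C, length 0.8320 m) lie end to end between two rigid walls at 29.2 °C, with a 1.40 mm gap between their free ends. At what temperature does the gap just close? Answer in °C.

α₁L₁ = 3.6448×10⁻⁵ m/K, α₂L₂ = 1.31456×10⁻⁵ m/K → total 4.95936×10⁻⁵ m/K
ΔT = g/(α₁L₁+α₂L₂) = 1.40×10⁻³ / 4.95936×10⁻⁵ = 28.229 K
T = 29.2 + 28.229 = 57.429 °C

T = 57.4 °C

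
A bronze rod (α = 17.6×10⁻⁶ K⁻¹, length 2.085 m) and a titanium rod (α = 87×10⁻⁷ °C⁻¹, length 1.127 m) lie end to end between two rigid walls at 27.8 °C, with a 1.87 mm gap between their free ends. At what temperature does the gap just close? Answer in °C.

T = 68.0 °C

α₁L₁ = 3.6696×10⁻⁵ m/K, α₂L₂ = 9.8049×10⁻⁶ m/K → total 4.65009×10⁻⁵ m/K
ΔT = g/(α₁L₁+α₂L₂) = 1.87×10⁻³ / 4.65009×10⁻⁵ = 40.214 K
T = 27.8 + 40.214 = 68.014 °C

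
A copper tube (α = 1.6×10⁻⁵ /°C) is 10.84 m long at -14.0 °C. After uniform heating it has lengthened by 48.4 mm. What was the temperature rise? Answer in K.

ΔT = 279 K

ΔL = αL₀ΔT ⇒ ΔT = ΔL / (αL₀)
ΔT = 48.4×10⁻³ m / (1.6×10⁻⁵ × 10.84 m) = 279.06 K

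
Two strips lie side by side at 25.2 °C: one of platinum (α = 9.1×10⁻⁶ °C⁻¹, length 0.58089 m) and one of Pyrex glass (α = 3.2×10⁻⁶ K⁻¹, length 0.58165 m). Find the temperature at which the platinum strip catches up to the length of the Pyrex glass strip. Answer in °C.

Equal length when α₁L₁ΔT − α₂L₂ΔT = L₂ − L₁ = 7.60×10⁻⁴ m
α₁L₁ = 5.286099×10⁻⁶, α₂L₂ = 1.86128×10⁻⁶ → Δ(αL) = 3.424819×10⁻⁶ m/K
ΔT = 7.60×10⁻⁴ / 3.424819×10⁻⁶ = 221.910 K, so T = 25.2 + 221.910 = 247.110 °C

T = 247.1 °C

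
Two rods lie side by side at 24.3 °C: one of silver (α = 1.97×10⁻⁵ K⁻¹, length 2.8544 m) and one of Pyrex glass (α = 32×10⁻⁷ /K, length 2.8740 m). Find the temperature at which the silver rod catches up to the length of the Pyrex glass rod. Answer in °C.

T = 441.0 °C

Equal length when α₁L₁ΔT − α₂L₂ΔT = L₂ − L₁ = 1.96×10⁻² m
α₁L₁ = 5.623168×10⁻⁵, α₂L₂ = 9.1968×10⁻⁶ → Δ(αL) = 4.703488×10⁻⁵ m/K
ΔT = 1.96×10⁻² / 4.703488×10⁻⁵ = 416.712 K, so T = 24.3 + 416.712 = 441.012 °C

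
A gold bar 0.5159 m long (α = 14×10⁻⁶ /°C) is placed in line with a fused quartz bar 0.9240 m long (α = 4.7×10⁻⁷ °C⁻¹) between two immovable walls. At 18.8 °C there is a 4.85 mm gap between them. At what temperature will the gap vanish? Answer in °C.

α₁L₁ = 7.2226×10⁻⁶ m/K, α₂L₂ = 4.3428×10⁻⁷ m/K → total 7.65688×10⁻⁶ m/K
ΔT = g/(α₁L₁+α₂L₂) = 4.85×10⁻³ / 7.65688×10⁻⁶ = 633.42 K
T = 18.8 + 633.42 = 652.22 °C

T = 652 °C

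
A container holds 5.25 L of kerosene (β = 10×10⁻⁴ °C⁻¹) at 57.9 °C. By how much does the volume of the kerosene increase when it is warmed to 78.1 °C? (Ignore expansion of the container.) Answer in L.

|ΔT| = |78.1 − 57.9| = 20.2 K
ΔV = βV₀ΔT = (10×10⁻⁴)(5.25)(20.2) = 0.106 L

ΔV = 0.106 L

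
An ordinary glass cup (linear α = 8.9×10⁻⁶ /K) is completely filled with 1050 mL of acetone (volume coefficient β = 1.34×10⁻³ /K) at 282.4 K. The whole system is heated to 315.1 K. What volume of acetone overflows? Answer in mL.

The cup also expands: β_container ≈ 3α = 2.67×10⁻⁵ /K
Net overflow = V₀(β_liq − 3α_cont)ΔT
β − 3α = 1.34×10⁻³ − 2.67×10⁻⁵ = 1.3133×10⁻³ /K; ΔT = 32.7 K
ΔV = 1050 × 1.3133×10⁻³ × 32.7 = 45.1 mL

45.1 mL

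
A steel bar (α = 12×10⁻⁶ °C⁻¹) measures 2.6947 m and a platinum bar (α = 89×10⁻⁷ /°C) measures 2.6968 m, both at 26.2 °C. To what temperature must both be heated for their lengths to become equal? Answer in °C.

L₁(1 + α₁ΔT) = L₂(1 + α₂ΔT) ⇒ ΔT = (L₂ − L₁)/(α₁L₁ − α₂L₂)
L₂ − L₁ = 2.6968 − 2.6947 = 2.10×10⁻³ m
α₁L₁ − α₂L₂ = 12×10⁻⁶×2.6947 − 89×10⁻⁷×2.6968 = 8.33488×10⁻⁶ m/K
ΔT = 2.10×10⁻³ / 8.33488×10⁻⁶ = 251.953 K
T = 26.2 + 251.953 = 278.153 °C

T = 278.2 °C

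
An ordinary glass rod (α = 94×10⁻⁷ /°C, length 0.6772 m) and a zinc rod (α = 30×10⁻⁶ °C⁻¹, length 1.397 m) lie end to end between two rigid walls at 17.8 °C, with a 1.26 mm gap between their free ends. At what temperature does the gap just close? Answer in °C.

T = 43.9 °C

α₁L₁ = 6.36568×10⁻⁶ m/K, α₂L₂ = 4.191×10⁻⁵ m/K → total 4.827568×10⁻⁵ m/K
ΔT = g/(α₁L₁+α₂L₂) = 1.26×10⁻³ / 4.827568×10⁻⁵ = 26.100 K
T = 17.8 + 26.100 = 43.900 °C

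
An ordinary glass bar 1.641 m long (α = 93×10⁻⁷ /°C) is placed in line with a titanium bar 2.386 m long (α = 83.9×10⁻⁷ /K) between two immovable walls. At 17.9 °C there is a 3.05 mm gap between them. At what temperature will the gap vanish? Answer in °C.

α₁L₁ = 1.52613×10⁻⁵ m/K, α₂L₂ = 2.001854×10⁻⁵ m/K → total 3.527984×10⁻⁵ m/K
ΔT = g/(α₁L₁+α₂L₂) = 3.05×10⁻³ / 3.527984×10⁻⁵ = 86.45 K
T = 17.9 + 86.45 = 104.35 °C

T = 104 °C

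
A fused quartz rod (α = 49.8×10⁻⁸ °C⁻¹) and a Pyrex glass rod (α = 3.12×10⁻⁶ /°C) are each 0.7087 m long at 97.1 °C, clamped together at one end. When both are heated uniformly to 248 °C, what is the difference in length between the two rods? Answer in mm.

0.280 mm

ΔT = 150.9 K
fused quartz: ΔL = 49.8×10⁻⁸ × 0.7087 m × 150.9 = 5.3258×10⁻⁵ m = 0.053258 mm
Pyrex glass: ΔL = 3.12×10⁻⁶ × 0.7087 m × 150.9 = 3.3366×10⁻⁴ m = 0.33366 mm
difference = 0.33366 − 0.053258 = 0.280402 mm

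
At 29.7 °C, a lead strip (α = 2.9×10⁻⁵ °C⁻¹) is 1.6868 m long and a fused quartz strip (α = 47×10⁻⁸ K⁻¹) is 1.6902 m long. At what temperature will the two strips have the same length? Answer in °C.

L₁(1 + α₁ΔT) = L₂(1 + α₂ΔT) ⇒ ΔT = (L₂ − L₁)/(α₁L₁ − α₂L₂)
L₂ − L₁ = 1.6902 − 1.6868 = 3.40×10⁻³ m
α₁L₁ − α₂L₂ = 2.9×10⁻⁵×1.6868 − 47×10⁻⁸×1.6902 = 4.8122806×10⁻⁵ m/K
ΔT = 3.40×10⁻³ / 4.8122806×10⁻⁵ = 70.653 K
T = 29.7 + 70.653 = 100.353 °C

T = 100.4 °C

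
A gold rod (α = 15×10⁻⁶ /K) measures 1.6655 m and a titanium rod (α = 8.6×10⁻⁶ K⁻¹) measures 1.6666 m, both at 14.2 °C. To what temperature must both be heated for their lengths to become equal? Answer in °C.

T = 117.5 °C

L₁(1 + α₁ΔT) = L₂(1 + α₂ΔT) ⇒ ΔT = (L₂ − L₁)/(α₁L₁ − α₂L₂)
L₂ − L₁ = 1.6666 − 1.6655 = 1.10×10⁻³ m
α₁L₁ − α₂L₂ = 15×10⁻⁶×1.6655 − 8.6×10⁻⁶×1.6666 = 1.064974×10⁻⁵ m/K
ΔT = 1.10×10⁻³ / 1.064974×10⁻⁵ = 103.289 K
T = 14.2 + 103.289 = 117.489 °C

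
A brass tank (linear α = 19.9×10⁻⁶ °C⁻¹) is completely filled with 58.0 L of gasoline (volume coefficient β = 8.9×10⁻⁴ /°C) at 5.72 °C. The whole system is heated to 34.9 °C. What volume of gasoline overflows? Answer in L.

The tank also expands: β_container ≈ 3α = 5.97×10⁻⁵ /K
Net overflow = V₀(β_liq − 3α_cont)ΔT
β − 3α = 8.90×10⁻⁴ − 5.97×10⁻⁵ = 8.303×10⁻⁴ /K; ΔT = 29.18 K
ΔV = 58.0 × 8.303×10⁻⁴ × 29.18 = 1.41 L

1.41 L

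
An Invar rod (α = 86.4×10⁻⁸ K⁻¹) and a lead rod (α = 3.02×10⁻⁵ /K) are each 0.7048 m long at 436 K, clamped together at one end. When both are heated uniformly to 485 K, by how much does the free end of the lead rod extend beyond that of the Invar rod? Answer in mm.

1.01 mm

ΔT = 49 K
Invar: ΔL = 86.4×10⁻⁸ × 0.7048 m × 49 = 2.9838×10⁻⁵ m = 0.029838 mm
lead: ΔL = 3.02×10⁻⁵ × 0.7048 m × 49 = 1.0430×10⁻³ m = 1.0430 mm
difference = 1.0430 − 0.029838 = 1.013162 mm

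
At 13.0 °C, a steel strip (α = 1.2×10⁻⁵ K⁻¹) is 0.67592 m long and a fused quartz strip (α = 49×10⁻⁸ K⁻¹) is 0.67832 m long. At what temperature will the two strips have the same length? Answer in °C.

T = 321.5 °C

Equal length when α₁L₁ΔT − α₂L₂ΔT = L₂ − L₁ = 2.40×10⁻³ m
α₁L₁ = 8.11104×10⁻⁶, α₂L₂ = 3.323768×10⁻⁷ → Δ(αL) = 7.7786632×10⁻⁶ m/K
ΔT = 2.40×10⁻³ / 7.7786632×10⁻⁶ = 308.536 K, so T = 13.0 + 308.536 = 321.536 °C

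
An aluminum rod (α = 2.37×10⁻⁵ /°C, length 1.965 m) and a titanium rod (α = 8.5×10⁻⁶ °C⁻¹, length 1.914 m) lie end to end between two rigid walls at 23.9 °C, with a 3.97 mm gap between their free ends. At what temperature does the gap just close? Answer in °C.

α₁L₁ = 4.65705×10⁻⁵ m/K, α₂L₂ = 1.6269×10⁻⁵ m/K → total 6.28395×10⁻⁵ m/K
ΔT = g/(α₁L₁+α₂L₂) = 3.97×10⁻³ / 6.28395×10⁻⁵ = 63.177 K
T = 23.9 + 63.177 = 87.077 °C

T = 87.1 °C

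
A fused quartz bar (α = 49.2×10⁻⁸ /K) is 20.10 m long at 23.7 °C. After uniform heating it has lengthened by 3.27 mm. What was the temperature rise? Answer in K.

ΔT = 331 K

ΔL = αL₀ΔT ⇒ ΔT = ΔL / (αL₀)
ΔT = 3.27×10⁻³ m / (49.2×10⁻⁸ × 20.10 m) = 330.66 K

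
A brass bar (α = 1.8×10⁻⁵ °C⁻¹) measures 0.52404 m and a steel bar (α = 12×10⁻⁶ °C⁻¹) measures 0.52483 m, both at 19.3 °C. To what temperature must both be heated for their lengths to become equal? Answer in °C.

T = 271.3 °C

Equal length when α₁L₁ΔT − α₂L₂ΔT = L₂ − L₁ = 7.90×10⁻⁴ m
α₁L₁ = 9.43272×10⁻⁶, α₂L₂ = 6.29796×10⁻⁶ → Δ(αL) = 3.13476×10⁻⁶ m/K
ΔT = 7.90×10⁻⁴ / 3.13476×10⁻⁶ = 252.013 K, so T = 19.3 + 252.013 = 271.313 °C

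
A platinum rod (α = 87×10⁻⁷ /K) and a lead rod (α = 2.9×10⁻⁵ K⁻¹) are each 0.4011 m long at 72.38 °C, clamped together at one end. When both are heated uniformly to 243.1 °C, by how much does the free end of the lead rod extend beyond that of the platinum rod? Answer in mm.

1.39 mm

ΔT = 170.72 K
platinum: ΔL = 87×10⁻⁷ × 0.4011 m × 170.72 = 5.9574×10⁻⁴ m = 0.59574 mm
lead: ΔL = 2.9×10⁻⁵ × 0.4011 m × 170.72 = 1.9858×10⁻³ m = 1.9858 mm
difference = 1.9858 − 0.59574 = 1.39006 mm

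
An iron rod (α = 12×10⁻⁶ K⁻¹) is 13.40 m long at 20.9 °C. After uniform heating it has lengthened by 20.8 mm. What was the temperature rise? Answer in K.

ΔL = αL₀ΔT ⇒ ΔT = ΔL / (αL₀)
ΔT = 20.8×10⁻³ m / (12×10⁻⁶ × 13.40 m) = 129.35 K

ΔT = 129 K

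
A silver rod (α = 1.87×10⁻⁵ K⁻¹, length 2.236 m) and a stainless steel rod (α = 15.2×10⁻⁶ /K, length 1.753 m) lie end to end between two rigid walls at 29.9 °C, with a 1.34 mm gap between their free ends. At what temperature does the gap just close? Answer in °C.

T = 49.5 °C

Gap closes when ΔL₁ + ΔL₂ = 1.34 mm = 1.34×10⁻³ m
(α₁L₁ + α₂L₂)ΔT = g
α₁L₁ + α₂L₂ = 1.87×10⁻⁵×2.236 + 15.2×10⁻⁶×1.753 = 6.84588×10⁻⁵ m/K
ΔT = 1.34×10⁻³ / 6.84588×10⁻⁵ = 19.574 K
T = 29.9 + 19.574 = 49.474 °C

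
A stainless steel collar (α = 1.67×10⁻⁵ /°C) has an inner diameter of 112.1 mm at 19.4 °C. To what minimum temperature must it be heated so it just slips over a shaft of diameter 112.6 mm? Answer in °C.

T = 286 °C

Required Δd = 112.6 − 112.1 = 0.5 mm
Δd = αd₀ΔT ⇒ ΔT = Δd/(αd₀) = 0.5 / (1.67×10⁻⁵ × 112.1) = 267.08 K
T_min = 19.4 + 267.08 = 286.48 °C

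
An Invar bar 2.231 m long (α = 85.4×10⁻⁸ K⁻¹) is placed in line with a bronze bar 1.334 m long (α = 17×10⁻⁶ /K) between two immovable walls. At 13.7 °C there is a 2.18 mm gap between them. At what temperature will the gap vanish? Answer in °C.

α₁L₁ = 1.905274×10⁻⁶ m/K, α₂L₂ = 2.2678×10⁻⁵ m/K → total 2.4583274×10⁻⁵ m/K
ΔT = g/(α₁L₁+α₂L₂) = 2.18×10⁻³ / 2.4583274×10⁻⁵ = 88.68 K
T = 13.7 + 88.68 = 102.38 °C

T = 102 °C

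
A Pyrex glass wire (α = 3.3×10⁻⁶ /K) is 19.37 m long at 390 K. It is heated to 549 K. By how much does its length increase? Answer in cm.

ΔL = 1.02 cm

|ΔT| = |549 − 390| = 159 K
ΔL = αL₀ΔT = (3.3×10⁻⁶)(19.37)(159) = 1.02×10⁻² m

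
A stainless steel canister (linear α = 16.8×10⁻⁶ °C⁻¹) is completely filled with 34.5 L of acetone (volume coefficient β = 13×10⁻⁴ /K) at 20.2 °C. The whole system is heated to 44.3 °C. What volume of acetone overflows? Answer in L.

The canister also expands: β_container ≈ 3α = 5.04×10⁻⁵ /K
Net overflow = V₀(β_liq − 3α_cont)ΔT
β − 3α = 1.30×10⁻³ − 5.04×10⁻⁵ = 1.2496×10⁻³ /K; ΔT = 24.1 K
ΔV = 34.5 × 1.2496×10⁻³ × 24.1 = 1.04 L

1.04 L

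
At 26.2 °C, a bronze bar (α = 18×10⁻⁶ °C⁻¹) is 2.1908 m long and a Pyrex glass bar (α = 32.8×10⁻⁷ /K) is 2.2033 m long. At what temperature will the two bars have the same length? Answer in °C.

T = 414.3 °C

Equal length when α₁L₁ΔT − α₂L₂ΔT = L₂ − L₁ = 1.25×10⁻² m
α₁L₁ = 3.94344×10⁻⁵, α₂L₂ = 7.226824×10⁻⁶ → Δ(αL) = 3.2207576×10⁻⁵ m/K
ΔT = 1.25×10⁻² / 3.2207576×10⁻⁵ = 388.107 K, so T = 26.2 + 388.107 = 414.307 °C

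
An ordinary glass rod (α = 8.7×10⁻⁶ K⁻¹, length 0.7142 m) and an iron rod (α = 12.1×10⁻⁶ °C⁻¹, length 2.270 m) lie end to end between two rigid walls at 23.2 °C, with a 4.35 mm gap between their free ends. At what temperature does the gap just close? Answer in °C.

α₁L₁ = 6.21354×10⁻⁶ m/K, α₂L₂ = 2.7467×10⁻⁵ m/K → total 3.368054×10⁻⁵ m/K
ΔT = g/(α₁L₁+α₂L₂) = 4.35×10⁻³ / 3.368054×10⁻⁵ = 129.15 K
T = 23.2 + 129.15 = 152.35 °C

T = 152 °C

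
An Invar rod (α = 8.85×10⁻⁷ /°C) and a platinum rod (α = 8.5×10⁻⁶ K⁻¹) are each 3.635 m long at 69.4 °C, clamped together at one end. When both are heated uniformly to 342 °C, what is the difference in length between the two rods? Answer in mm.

7.55 mm

ΔT = 272.6 K
Invar: ΔL = 8.85×10⁻⁷ × 3.635 m × 272.6 = 8.7695×10⁻⁴ m = 0.87695 mm
platinum: ΔL = 8.5×10⁻⁶ × 3.635 m × 272.6 = 8.4227×10⁻³ m = 8.4227 mm
difference = 8.4227 − 0.87695 = 7.54575 mm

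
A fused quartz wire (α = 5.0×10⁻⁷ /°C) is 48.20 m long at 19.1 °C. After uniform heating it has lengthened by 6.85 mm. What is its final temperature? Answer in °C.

T = 303 °C

ΔL = αL₀ΔT ⇒ ΔT = ΔL / (αL₀)
ΔT = 6.85×10⁻³ m / (5.0×10⁻⁷ × 48.20 m) = 284.23 K
T = 19.1 + 284.23 = 303.33 °C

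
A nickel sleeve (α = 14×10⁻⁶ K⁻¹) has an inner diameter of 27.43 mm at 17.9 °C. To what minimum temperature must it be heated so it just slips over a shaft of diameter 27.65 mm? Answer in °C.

T = 591 °C

Required Δd = 27.65 − 27.43 = 0.22 mm
Δd = αd₀ΔT ⇒ ΔT = Δd/(αd₀) = 0.22 / (14×10⁻⁶ × 27.43) = 572.89 K
T_min = 17.9 + 572.89 = 590.79 °C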